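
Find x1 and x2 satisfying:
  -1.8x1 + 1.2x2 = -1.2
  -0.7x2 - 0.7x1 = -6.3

Row-reduce the augmented matrix:
R1 ← R1 / (-9/5).
R2 ← R2 + 7/10·R1.
R2 ← R2 / (-7/6).
R1 ← R1 + 2/3·R2.
Reading off the reduced rows gives x1 = 4, x2 = 5.

x1 = 4, x2 = 5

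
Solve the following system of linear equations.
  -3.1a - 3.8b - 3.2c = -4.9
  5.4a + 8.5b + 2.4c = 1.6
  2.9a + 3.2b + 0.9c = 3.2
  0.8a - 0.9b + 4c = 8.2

Row-reduce the augmented matrix:
R1 ← R1 / (-31/10).
R2 ← R2 − 27/5·R1.
R3 ← R3 − 29/10·R1.
R4 ← R4 − 4/5·R1.
R2 ← R2 / (583/310).
R1 ← R1 − 38/31·R2.
R3 ← R3 + 11/31·R2.
R4 ← R4 + 583/310·R2.
R3 ← R3 / (-1427/530).
R1 ← R1 − 1808/583·R3.
R2 ← R2 + 984/583·R3.
R4 reduces to 0 = 0, so the extra equation is consistent.
Reading off the reduced rows gives a = 3, b = -2, c = 1.

a = 3, b = -2, c = 1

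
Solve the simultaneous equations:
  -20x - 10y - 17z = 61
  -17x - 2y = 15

infinitely many solutions

Row-reduce:
R1 ← R1 / (-20).
R2 ← R2 + 17·R1.
R2 ← R2 / (13/2).
R1 ← R1 − 1/2·R2.
Rank is 2 with 3 unknowns, leaving z free.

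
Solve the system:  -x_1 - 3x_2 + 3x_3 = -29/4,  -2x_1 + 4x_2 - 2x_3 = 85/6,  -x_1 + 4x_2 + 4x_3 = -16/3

x_1 = -3, x_2 = 2/3, x_3 = -11/4

Row-reduce the augmented matrix:
R1 ← R1 / (-1).
R2 ← R2 + 2·R1.
R3 ← R3 + 1·R1.
R2 ← R2 / (10).
R1 ← R1 − 3·R2.
R3 ← R3 − 7·R2.
R3 ← R3 / (33/5).
R1 ← R1 + 3/5·R3.
R2 ← R2 + 4/5·R3.
Reading off the reduced rows gives x_1 = -3, x_2 = 2/3, x_3 = -11/4.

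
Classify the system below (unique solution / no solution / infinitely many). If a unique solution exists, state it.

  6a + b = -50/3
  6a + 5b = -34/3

From equation 1: b = -50/3 − 6·a.
Substitute into equation 2 and solve: a = -3.
Then b = 4/3.

a = -3, b = 4/3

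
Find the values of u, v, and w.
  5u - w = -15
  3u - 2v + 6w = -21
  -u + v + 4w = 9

u = -3, v = 6, w = 0

Row-reduce the augmented matrix:
R1 ← R1 / (5).
R2 ← R2 − 3·R1.
R3 ← R3 + 1·R1.
R2 ← R2 / (-2).
R3 ← R3 − 1·R2.
R3 ← R3 / (71/10).
R1 ← R1 + 1/5·R3.
R2 ← R2 + 33/10·R3.
Reading off the reduced rows gives u = -3, v = 6, w = 0.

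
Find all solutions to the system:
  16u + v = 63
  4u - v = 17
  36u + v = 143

Row-reduce the augmented matrix:
R1 ← R1 / (16).
R2 ← R2 − 4·R1.
R3 ← R3 − 36·R1.
R2 ← R2 / (-5/4).
R1 ← R1 − 1/16·R2.
R3 ← R3 + 5/4·R2.
R3 reduces to 0 = 0, so the extra equation is consistent.
Reading off the reduced rows gives u = 4, v = -1.

u = 4, v = -1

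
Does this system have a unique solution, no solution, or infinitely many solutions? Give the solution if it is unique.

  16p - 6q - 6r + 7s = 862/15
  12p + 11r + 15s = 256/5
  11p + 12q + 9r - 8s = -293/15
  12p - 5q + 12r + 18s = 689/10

p = 2, q = -5/2, r = 1/5, s = 5/3

Row-reduce the augmented matrix:
R1 ← R1 / (16).
R2 ← R2 − 12·R1.
R3 ← R3 − 11·R1.
R4 ← R4 − 12·R1.
R2 ← R2 / (9/2).
R1 ← R1 + 3/8·R2.
R3 ← R3 − 129/8·R2.
R4 ← R4 + 1/2·R2.
R3 ← R3 / (-509/12).
R1 ← R1 − 11/12·R3.
R2 ← R2 − 31/9·R3.
R4 ← R4 − 164/9·R3.
R4 ← R4 / (-20401/3054).
R1 ← R1 − 111/509·R4.
R2 ← R2 + 5225/3054·R4.
R3 ← R3 − 573/509·R4.
Reading off the reduced rows gives p = 2, q = -5/2, r = 1/5, s = 5/3.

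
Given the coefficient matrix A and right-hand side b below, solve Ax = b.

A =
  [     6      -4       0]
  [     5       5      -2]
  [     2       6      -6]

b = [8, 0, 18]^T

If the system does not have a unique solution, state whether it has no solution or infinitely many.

Row-reduce the augmented matrix:
R1 ← R1 / (6).
R2 ← R2 − 5·R1.
R3 ← R3 − 2·R1.
R2 ← R2 / (25/3).
R1 ← R1 + 2/3·R2.
R3 ← R3 − 22/3·R2.
R3 ← R3 / (-106/25).
R1 ← R1 + 4/25·R3.
R2 ← R2 + 6/25·R3.
Reading off the reduced rows gives x_1 = 0, x_2 = -2, x_3 = -5.

x_1 = 0, x_2 = -2, x_3 = -5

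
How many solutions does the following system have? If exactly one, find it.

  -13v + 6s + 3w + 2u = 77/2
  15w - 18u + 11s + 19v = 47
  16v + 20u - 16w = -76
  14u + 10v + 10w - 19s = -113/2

Row-reduce the augmented matrix:
R1 ← R1 / (2).
R2 ← R2 + 18·R1.
R3 ← R3 − 20·R1.
R4 ← R4 − 14·R1.
R2 ← R2 / (-98).
R1 ← R1 + 13/2·R2.
R3 ← R3 − 146·R2.
R4 ← R4 − 101·R2.
R3 ← R3 / (116/7).
R1 ← R1 + 9/7·R3.
R2 ← R2 + 3/7·R3.
R4 ← R4 − 226/7·R3.
R4 ← R4 / (-13353/203).
R1 ← R1 − 314/203·R4.
R2 ← R2 − 235/812·R4.
R3 ← R3 − 1805/812·R4.
Reading off the reduced rows gives u = -1, v = -3/2, w = 2, s = 5/2.

u = -1, v = -3/2, w = 2, s = 5/2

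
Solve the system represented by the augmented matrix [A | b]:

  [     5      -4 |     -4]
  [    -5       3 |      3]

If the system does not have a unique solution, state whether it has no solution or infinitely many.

x_1 = 0, x_2 = 1

Row-reduce the augmented matrix:
R1 ← R1 / (5).
R2 ← R2 + 5·R1.
R2 ← R2 / (-1).
R1 ← R1 + 4/5·R2.
Reading off the reduced rows gives x_1 = 0, x_2 = 1.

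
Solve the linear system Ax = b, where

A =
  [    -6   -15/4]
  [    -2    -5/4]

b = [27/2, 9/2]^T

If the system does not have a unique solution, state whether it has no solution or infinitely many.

infinitely many solutions

Row-reduce:
R1 ← R1 / (-6).
R2 ← R2 + 2·R1.
Rank is 1 with 2 unknowns, leaving x_2 free.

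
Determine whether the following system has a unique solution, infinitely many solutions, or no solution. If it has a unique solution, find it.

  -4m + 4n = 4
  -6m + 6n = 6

infinitely many solutions

Row-reduce:
R1 ← R1 / (-4).
R2 ← R2 + 6·R1.
Rank is 1 with 2 unknowns, leaving n free.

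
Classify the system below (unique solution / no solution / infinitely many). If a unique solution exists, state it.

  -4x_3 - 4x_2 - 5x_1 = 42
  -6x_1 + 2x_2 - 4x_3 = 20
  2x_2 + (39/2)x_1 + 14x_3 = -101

no solution

Row-reduce:
R1 ← R1 / (-5).
R2 ← R2 + 6·R1.
R3 ← R3 − 39/2·R1.
R2 ← R2 / (34/5).
R1 ← R1 − 4/5·R2.
R3 ← R3 + 68/5·R2.
Row 3 reduces to 0 = 2, a contradiction. The system is inconsistent.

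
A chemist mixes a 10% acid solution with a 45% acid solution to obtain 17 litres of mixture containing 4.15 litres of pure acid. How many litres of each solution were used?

Let a = litres of solution A, b = litres of solution B.
  a + b = 17
  (1/10)a + (9/20)b = 83/20
From equation 1: a = 17 − b.
Substitute into equation 2 and solve: b = 7.
Then a = 10.

litres of solution A: 10, litres of solution B: 7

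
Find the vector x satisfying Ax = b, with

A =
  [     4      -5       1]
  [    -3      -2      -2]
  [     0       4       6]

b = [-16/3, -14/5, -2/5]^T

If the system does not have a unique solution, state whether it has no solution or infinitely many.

x_1 = 2/3, x_2 = 7/5, x_3 = -1

Row-reduce the augmented matrix:
R1 ← R1 / (4).
R2 ← R2 + 3·R1.
R2 ← R2 / (-23/4).
R1 ← R1 + 5/4·R2.
R3 ← R3 − 4·R2.
R3 ← R3 / (118/23).
R1 ← R1 − 12/23·R3.
R2 ← R2 − 5/23·R3.
Reading off the reduced rows gives x_1 = 2/3, x_2 = 7/5, x_3 = -1.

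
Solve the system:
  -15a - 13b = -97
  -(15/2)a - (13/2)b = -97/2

infinitely many solutions

Row-reduce:
R1 ← R1 / (-15).
R2 ← R2 + 15/2·R1.
Rank is 1 with 2 unknowns, leaving b free.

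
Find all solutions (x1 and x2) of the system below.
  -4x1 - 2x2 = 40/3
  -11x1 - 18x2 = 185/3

x1 = -7/3, x2 = -2

Row-reduce the augmented matrix:
R1 ← R1 / (-4).
R2 ← R2 + 11·R1.
R2 ← R2 / (-25/2).
R1 ← R1 − 1/2·R2.
Reading off the reduced rows gives x1 = -7/3, x2 = -2.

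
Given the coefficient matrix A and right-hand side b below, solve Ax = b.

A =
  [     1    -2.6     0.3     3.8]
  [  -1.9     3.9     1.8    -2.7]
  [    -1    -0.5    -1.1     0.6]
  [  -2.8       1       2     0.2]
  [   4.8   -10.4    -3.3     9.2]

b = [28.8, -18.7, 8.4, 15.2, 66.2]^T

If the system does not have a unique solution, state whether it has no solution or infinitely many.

x_1 = -5, x_2 = -4, x_3 = 2, x_4 = 6

Row-reduce the augmented matrix:
R2 ← R2 + 19/10·R1.
R3 ← R3 + 1·R1.
R4 ← R4 + 14/5·R1.
R5 ← R5 − 24/5·R1.
R2 ← R2 / (-26/25).
R1 ← R1 + 13/5·R2.
R3 ← R3 + 31/10·R2.
R4 ← R4 + 157/25·R2.
R5 ← R5 − 52/25·R2.
R3 ← R3 / (-8179/1040).
R1 ← R1 + 45/8·R3.
R2 ← R2 + 237/104·R3.
R4 ← R4 + 1193/104·R3.
R4 ← R4 / (-131671/40895).
R1 ← R1 + 8265/8179·R4.
R2 ← R2 + 14044/8179·R4.
R3 ← R3 − 9436/8179·R4.
R5 reduces to 0 = 0, so the extra equation is consistent.
Reading off the reduced rows gives x_1 = -5, x_2 = -4, x_3 = 2, x_4 = 6.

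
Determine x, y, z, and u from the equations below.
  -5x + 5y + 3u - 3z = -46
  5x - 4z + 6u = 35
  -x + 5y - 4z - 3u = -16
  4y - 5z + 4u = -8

x = 5, y = -6, z = -4, u = -1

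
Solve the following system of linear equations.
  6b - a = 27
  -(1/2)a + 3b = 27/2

infinitely many solutions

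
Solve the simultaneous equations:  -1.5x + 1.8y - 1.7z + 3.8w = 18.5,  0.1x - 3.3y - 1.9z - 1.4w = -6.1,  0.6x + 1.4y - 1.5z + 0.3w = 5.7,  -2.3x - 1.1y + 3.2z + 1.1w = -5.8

x = 4, y = 0, z = -1, w = 6

Row-reduce the augmented matrix:
R1 ← R1 / (-3/2).
R2 ← R2 − 1/10·R1.
R3 ← R3 − 3/5·R1.
R4 ← R4 + 23/10·R1.
R2 ← R2 / (-159/50).
R1 ← R1 + 6/5·R2.
R3 ← R3 − 53/25·R2.
R4 ← R4 + 193/50·R2.
R3 ← R3 / (-317/90).
R1 ← R1 − 301/159·R3.
R2 ← R2 − 302/477·R3.
R4 ← R4 − 7871/954·R3.
R4 ← R4 / (-72433/84005).
R1 ← R1 + 25761/16801·R4.
R2 ← R2 − 9246/16801·R4.
R3 ← R3 + 95/317·R4.
Reading off the reduced rows gives x = 4, y = 0, z = -1, w = 6.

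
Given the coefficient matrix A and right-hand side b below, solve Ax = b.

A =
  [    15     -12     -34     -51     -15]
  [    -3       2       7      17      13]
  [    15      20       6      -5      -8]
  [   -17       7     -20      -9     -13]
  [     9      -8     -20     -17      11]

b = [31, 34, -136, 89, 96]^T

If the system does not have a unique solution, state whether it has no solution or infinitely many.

no solution

Row-reduce:
R1 ← R1 / (15).
R2 ← R2 + 3·R1.
R3 ← R3 − 15·R1.
R4 ← R4 + 17·R1.
R5 ← R5 − 9·R1.
R2 ← R2 / (-2/5).
R1 ← R1 + 4/5·R2.
R3 ← R3 − 32·R2.
R4 ← R4 + 33/5·R2.
R5 ← R5 + 4/5·R2.
R3 ← R3 / (56).
R1 ← R1 + 8/3·R3.
R2 ← R2 + 1/2·R3.
R4 ← R4 + 371/6·R3.
R4 ← R4 / (11339/24).
R1 ← R1 − 233/21·R4.
R2 ← R2 + 657/56·R4.
R3 ← R3 − 295/28·R4.
Row 5 reduces to 0 = -3, a contradiction. The system is inconsistent.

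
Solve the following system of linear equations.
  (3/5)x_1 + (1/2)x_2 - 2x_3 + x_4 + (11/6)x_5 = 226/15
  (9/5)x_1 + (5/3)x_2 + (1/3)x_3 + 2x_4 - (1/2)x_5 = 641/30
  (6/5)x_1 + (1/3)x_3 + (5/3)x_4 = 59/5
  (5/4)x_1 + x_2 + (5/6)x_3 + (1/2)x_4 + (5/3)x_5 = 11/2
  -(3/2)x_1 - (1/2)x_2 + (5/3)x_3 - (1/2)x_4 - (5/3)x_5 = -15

x_1 = 4, x_2 = 3, x_3 = -4, x_4 = 5, x_5 = -1

Row-reduce the augmented matrix:
R1 ← R1 / (3/5).
R2 ← R2 − 9/5·R1.
R3 ← R3 − 6/5·R1.
R4 ← R4 − 5/4·R1.
R5 ← R5 + 3/2·R1.
R2 ← R2 / (1/6).
R1 ← R1 − 5/6·R2.
R3 ← R3 + 1·R2.
R4 ← R4 + 1/24·R2.
R5 ← R5 − 3/4·R2.
R3 ← R3 / (127/3).
R1 ← R1 + 35·R3.
R2 ← R2 − 38·R3.
R4 ← R4 − 79/12·R3.
R5 ← R5 + 191/6·R3.
R4 ← R4 / (-431/508).
R1 ← R1 − 545/381·R4.
R2 ← R2 + 40/127·R4.
R3 ← R3 + 19/127·R4.
R5 ← R5 − 662/381·R4.
R5 ← R5 / (243955/46548).
R1 ← R1 − 52390/11637·R5.
R2 ← R2 + 5150/3879·R5.
R3 ← R3 + 10711/7758·R5.
R4 ← R4 + 23005/7758·R5.
Reading off the reduced rows gives x_1 = 4, x_2 = 3, x_3 = -4, x_4 = 5, x_5 = -1.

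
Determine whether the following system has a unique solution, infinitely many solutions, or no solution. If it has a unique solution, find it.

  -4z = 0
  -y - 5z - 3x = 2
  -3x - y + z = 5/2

no solution

Row-reduce:
Swap R1 and R2.
R1 ← R1 / (-3).
R3 ← R3 + 3·R1.
R2 ← R2 / (-4).
R1 ← R1 − 5/3·R2.
R3 ← R3 − 6·R2.
Row 3 reduces to 0 = 1/2, a contradiction. The system is inconsistent.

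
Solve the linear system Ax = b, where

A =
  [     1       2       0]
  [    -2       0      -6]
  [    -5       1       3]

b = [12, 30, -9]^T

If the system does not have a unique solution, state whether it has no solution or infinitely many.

Row-reduce the augmented matrix:
R2 ← R2 + 2·R1.
R3 ← R3 + 5·R1.
R2 ← R2 / (4).
R1 ← R1 − 2·R2.
R3 ← R3 − 11·R2.
R3 ← R3 / (39/2).
R1 ← R1 − 3·R3.
R2 ← R2 + 3/2·R3.
Reading off the reduced rows gives x_1 = 0, x_2 = 6, x_3 = -5.

x_1 = 0, x_2 = 6, x_3 = -5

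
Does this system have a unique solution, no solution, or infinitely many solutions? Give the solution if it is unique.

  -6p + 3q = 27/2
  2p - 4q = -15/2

p = -7/4, q = 1

Row-reduce the augmented matrix:
R1 ← R1 / (-6).
R2 ← R2 − 2·R1.
R2 ← R2 / (-3).
R1 ← R1 + 1/2·R2.
Reading off the reduced rows gives p = -7/4, q = 1.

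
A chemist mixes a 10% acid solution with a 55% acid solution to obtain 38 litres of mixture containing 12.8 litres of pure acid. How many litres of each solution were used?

litres of solution A: 18, litres of solution B: 20

Let a = litres of solution A, b = litres of solution B.
  a + b = 38
  (1/10)a + (11/20)b = 64/5
Row-reduce the augmented matrix:
R2 ← R2 − 1/10·R1.
R2 ← R2 / (9/20).
R1 ← R1 − 1·R2.
Reading off the reduced rows gives a = 18, b = 20.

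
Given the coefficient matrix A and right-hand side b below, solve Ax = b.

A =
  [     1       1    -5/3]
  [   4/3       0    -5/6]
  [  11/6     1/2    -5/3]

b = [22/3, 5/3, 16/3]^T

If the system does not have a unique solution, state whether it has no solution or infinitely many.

infinitely many solutions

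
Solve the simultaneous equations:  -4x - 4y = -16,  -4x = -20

x = 5, y = -1

Row-reduce the augmented matrix:
R1 ← R1 / (-4).
R2 ← R2 + 4·R1.
R2 ← R2 / (4).
R1 ← R1 − 1·R2.
Reading off the reduced rows gives x = 5, y = -1.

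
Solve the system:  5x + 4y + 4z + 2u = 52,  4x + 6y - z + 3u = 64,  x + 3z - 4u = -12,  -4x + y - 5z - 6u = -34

Row-reduce the augmented matrix:
R1 ← R1 / (5).
R2 ← R2 − 4·R1.
R3 ← R3 − 1·R1.
R4 ← R4 + 4·R1.
R2 ← R2 / (14/5).
R1 ← R1 − 4/5·R2.
R3 ← R3 + 4/5·R2.
R4 ← R4 − 21/5·R2.
R1 ← R1 − 2·R3.
R2 ← R2 + 3/2·R3.
R4 ← R4 − 9/2·R3.
R4 ← R4 / (23/2).
R1 ← R1 − 8·R4.
R2 ← R2 + 11/2·R4.
R3 ← R3 + 4·R4.
Reading off the reduced rows gives x = 4, y = 6, z = 0, u = 4.

x = 4, y = 6, z = 0, u = 4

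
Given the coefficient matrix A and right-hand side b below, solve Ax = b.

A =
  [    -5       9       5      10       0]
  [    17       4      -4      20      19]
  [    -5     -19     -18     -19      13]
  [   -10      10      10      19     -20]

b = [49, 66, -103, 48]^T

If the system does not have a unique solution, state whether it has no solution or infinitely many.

infinitely many solutions

Row-reduce:
R1 ← R1 / (-5).
R2 ← R2 − 17·R1.
R3 ← R3 + 5·R1.
R4 ← R4 + 10·R1.
R2 ← R2 / (173/5).
R1 ← R1 + 9/5·R2.
R3 ← R3 + 28·R2.
R4 ← R4 + 8·R2.
R3 ← R3 / (-2159/173).
R1 ← R1 + 56/173·R3.
R2 ← R2 − 65/173·R3.
R4 ← R4 − 520/173·R3.
R4 ← R4 / (32441/2159).
R1 ← R1 − 924/2159·R4.
R2 ← R2 − 4325/2159·R4.
R3 ← R3 + 2543/2159·R4.
Rank is 4 with 5 unknowns, leaving x_5 free.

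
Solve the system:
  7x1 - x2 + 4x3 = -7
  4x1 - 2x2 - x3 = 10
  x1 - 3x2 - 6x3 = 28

no solution

Row-reduce:
R1 ← R1 / (7).
R2 ← R2 − 4·R1.
R3 ← R3 − 1·R1.
R2 ← R2 / (-10/7).
R1 ← R1 + 1/7·R2.
R3 ← R3 + 20/7·R2.
Row 3 reduces to 0 = 1, a contradiction. The system is inconsistent.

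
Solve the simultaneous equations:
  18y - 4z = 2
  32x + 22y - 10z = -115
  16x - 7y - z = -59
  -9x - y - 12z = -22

no solution

Row-reduce:
Swap R1 and R2.
R1 ← R1 / (32).
R3 ← R3 − 16·R1.
R4 ← R4 + 9·R1.
R2 ← R2 / (18).
R1 ← R1 − 11/16·R2.
R3 ← R3 + 18·R2.
R4 ← R4 − 83/16·R2.
Swap R3 and R4.
R3 ← R3 / (-1967/144).
R1 ← R1 + 23/144·R3.
R2 ← R2 + 2/9·R3.
Row 4 reduces to 0 = 1/2, a contradiction. The system is inconsistent.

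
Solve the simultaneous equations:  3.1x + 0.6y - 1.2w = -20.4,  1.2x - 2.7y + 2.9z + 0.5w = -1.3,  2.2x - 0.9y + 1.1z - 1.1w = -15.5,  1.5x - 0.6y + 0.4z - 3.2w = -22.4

x = -6, y = 5, z = 6, w = 4

Row-reduce the augmented matrix:
R1 ← R1 / (31/10).
R2 ← R2 − 6/5·R1.
R3 ← R3 − 11/5·R1.
R4 ← R4 − 3/2·R1.
R2 ← R2 / (-909/310).
R1 ← R1 − 6/31·R2.
R3 ← R3 + 411/310·R2.
R4 ← R4 + 138/155·R2.
R3 ← R3 / (-64/303).
R1 ← R1 − 58/303·R3.
R2 ← R2 + 899/909·R3.
R4 ← R4 + 728/1515·R3.
R4 ← R4 / (-271/200).
R1 ← R1 + 151/160·R4.
R2 ← R2 − 2761/960·R4.
R3 ← R3 − 1037/320·R4.
Reading off the reduced rows gives x = -6, y = 5, z = 6, w = 4.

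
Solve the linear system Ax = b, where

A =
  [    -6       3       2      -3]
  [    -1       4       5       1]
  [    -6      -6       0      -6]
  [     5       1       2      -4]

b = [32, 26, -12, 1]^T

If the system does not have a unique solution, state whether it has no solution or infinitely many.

Row-reduce the augmented matrix:
R1 ← R1 / (-6).
R2 ← R2 + 1·R1.
R3 ← R3 + 6·R1.
R4 ← R4 − 5·R1.
R2 ← R2 / (7/2).
R1 ← R1 + 1/2·R2.
R3 ← R3 + 9·R2.
R4 ← R4 − 7/2·R2.
R3 ← R3 / (10).
R1 ← R1 − 1/3·R3.
R2 ← R2 − 4/3·R3.
R4 ← R4 + 1·R3.
R4 ← R4 / (-277/35).
R1 ← R1 − 24/35·R4.
R2 ← R2 − 11/35·R4.
R3 ← R3 − 3/35·R4.
Reading off the reduced rows gives x_1 = -2, x_2 = 5, x_3 = 1, x_4 = -1.

x_1 = -2, x_2 = 5, x_3 = 1, x_4 = -1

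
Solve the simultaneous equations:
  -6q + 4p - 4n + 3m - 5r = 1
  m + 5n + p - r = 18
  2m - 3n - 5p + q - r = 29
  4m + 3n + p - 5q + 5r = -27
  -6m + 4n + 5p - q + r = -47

m = 5, n = 2, p = -3, q = 4, r = -6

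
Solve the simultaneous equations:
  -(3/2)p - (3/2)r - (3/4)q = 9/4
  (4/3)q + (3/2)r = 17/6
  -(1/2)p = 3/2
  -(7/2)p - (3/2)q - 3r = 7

no solution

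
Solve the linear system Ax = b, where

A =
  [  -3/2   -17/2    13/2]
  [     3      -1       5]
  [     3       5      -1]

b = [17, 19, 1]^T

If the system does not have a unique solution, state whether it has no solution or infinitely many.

no solution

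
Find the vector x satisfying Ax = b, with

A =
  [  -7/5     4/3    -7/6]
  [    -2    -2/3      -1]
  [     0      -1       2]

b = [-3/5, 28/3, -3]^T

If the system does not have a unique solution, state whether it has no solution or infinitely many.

Row-reduce the augmented matrix:
R1 ← R1 / (-7/5).
R2 ← R2 + 2·R1.
R2 ← R2 / (-18/7).
R1 ← R1 + 20/21·R2.
R3 ← R3 + 1·R2.
R3 ← R3 / (47/27).
R1 ← R1 − 95/162·R3.
R2 ← R2 + 7/27·R3.
Reading off the reduced rows gives x_1 = -1, x_2 = -5, x_3 = -4.

x_1 = -1, x_2 = -5, x_3 = -4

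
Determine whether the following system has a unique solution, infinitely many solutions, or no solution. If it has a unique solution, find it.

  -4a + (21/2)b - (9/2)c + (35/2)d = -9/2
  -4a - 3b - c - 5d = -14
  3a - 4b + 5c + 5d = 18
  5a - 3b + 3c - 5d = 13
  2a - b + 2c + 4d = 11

Row-reduce:
R1 ← R1 / (-4).
R2 ← R2 + 4·R1.
R3 ← R3 − 3·R1.
R4 ← R4 − 5·R1.
R5 ← R5 − 2·R1.
R2 ← R2 / (-27/2).
R1 ← R1 + 21/8·R2.
R3 ← R3 − 31/8·R2.
R4 ← R4 − 81/8·R2.
R5 ← R5 − 17/4·R2.
R3 ← R3 / (71/27).
R1 ← R1 − 4/9·R3.
R2 ← R2 + 7/27·R3.
R5 ← R5 − 23/27·R3.
Swap R4 and R5.
R4 ← R4 / (134/71).
R1 ← R1 + 140/71·R4.
R2 ← R2 − 200/71·R4.
R3 ← R3 − 315/71·R4.
Row 5 reduces to 0 = 1/4, a contradiction. The system is inconsistent.

no solution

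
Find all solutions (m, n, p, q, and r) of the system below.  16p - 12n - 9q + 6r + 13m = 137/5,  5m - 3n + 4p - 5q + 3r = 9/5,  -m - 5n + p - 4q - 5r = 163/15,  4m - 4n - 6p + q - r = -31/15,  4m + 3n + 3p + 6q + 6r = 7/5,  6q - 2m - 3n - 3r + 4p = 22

Row-reduce the augmented matrix:
R1 ← R1 / (13).
R2 ← R2 − 5·R1.
R3 ← R3 + 1·R1.
R4 ← R4 − 4·R1.
R5 ← R5 − 4·R1.
R6 ← R6 + 2·R1.
R2 ← R2 / (21/13).
R1 ← R1 + 12/13·R2.
R3 ← R3 + 77/13·R2.
R4 ← R4 + 4/13·R2.
R5 ← R5 − 87/13·R2.
R6 ← R6 + 63/13·R2.
R3 ← R3 / (-17/3).
R2 ← R2 + 4/3·R3.
R4 ← R4 + 34/3·R3.
R5 ← R5 − 7·R3.
R4 ← R4 / (169/7).
R1 ← R1 + 11/7·R4.
R2 ← R2 − 176/119·R4.
R3 ← R3 − 31/17·R4.
R5 ← R5 − 283/119·R4.
R5 ← R5 / (-3768/2873).
R1 ← R1 − 159/169·R5.
R2 ← R2 − 2357/2873·R5.
R3 ← R3 − 735/2873·R5.
R4 ← R4 − 9/169·R5.
R6 reduces to 0 = 0, so the extra equation is consistent.
Reading off the reduced rows gives m = 1, n = -3/5, p = 2, q = 6/5, r = -7/3.

m = 1, n = -3/5, p = 2, q = 6/5, r = -7/3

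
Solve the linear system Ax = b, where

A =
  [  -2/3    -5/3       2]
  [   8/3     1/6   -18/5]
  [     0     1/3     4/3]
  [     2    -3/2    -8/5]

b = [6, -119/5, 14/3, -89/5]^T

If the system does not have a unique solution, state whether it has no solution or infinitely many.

Row-reduce the augmented matrix:
R1 ← R1 / (-2/3).
R2 ← R2 − 8/3·R1.
R4 ← R4 − 2·R1.
R2 ← R2 / (-13/2).
R1 ← R1 − 5/2·R2.
R3 ← R3 − 1/3·R2.
R4 ← R4 + 13/2·R2.
R3 ← R3 / (304/195).
R1 ← R1 + 17/13·R3.
R2 ← R2 + 44/65·R3.
R4 reduces to 0 = 0, so the extra equation is consistent.
Reading off the reduced rows gives x_1 = -5, x_2 = 2, x_3 = 3.

x_1 = -5, x_2 = 2, x_3 = 3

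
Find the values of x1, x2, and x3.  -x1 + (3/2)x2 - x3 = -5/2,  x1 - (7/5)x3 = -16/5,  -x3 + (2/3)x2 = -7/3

Row-reduce the augmented matrix:
R1 ← R1 / (-1).
R2 ← R2 − 1·R1.
R2 ← R2 / (3/2).
R1 ← R1 + 3/2·R2.
R3 ← R3 − 2/3·R2.
R3 ← R3 / (1/15).
R1 ← R1 + 7/5·R3.
R2 ← R2 + 8/5·R3.
Reading off the reduced rows gives x1 = 1, x2 = 1, x3 = 3.

x1 = 1, x2 = 1, x3 = 3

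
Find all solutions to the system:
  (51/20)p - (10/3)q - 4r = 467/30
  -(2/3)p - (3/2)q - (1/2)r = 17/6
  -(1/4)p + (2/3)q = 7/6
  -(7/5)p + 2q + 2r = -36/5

p = -2, q = 1, r = -6

Row-reduce the augmented matrix:
R1 ← R1 / (51/20).
R2 ← R2 + 2/3·R1.
R3 ← R3 + 1/4·R1.
R4 ← R4 + 7/5·R1.
R2 ← R2 / (-2177/918).
R1 ← R1 + 200/153·R2.
R3 ← R3 − 52/153·R2.
R4 ← R4 − 26/153·R2.
R3 ← R3 / (-1336/2177).
R1 ← R1 + 1560/2177·R3.
R2 ← R2 − 1419/2177·R3.
R4 ← R4 + 668/2177·R3.
R4 reduces to 0 = 0, so the extra equation is consistent.
Reading off the reduced rows gives p = -2, q = 1, r = -6.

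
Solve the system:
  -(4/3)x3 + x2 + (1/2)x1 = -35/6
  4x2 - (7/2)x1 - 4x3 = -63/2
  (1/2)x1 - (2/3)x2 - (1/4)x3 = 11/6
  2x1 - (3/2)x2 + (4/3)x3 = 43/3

Row-reduce:
R1 ← R1 / (1/2).
R2 ← R2 + 7/2·R1.
R3 ← R3 − 1/2·R1.
R4 ← R4 − 2·R1.
R2 ← R2 / (11).
R1 ← R1 − 2·R2.
R3 ← R3 + 5/3·R2.
R4 ← R4 + 11/2·R2.
R3 ← R3 / (-371/396).
R1 ← R1 + 8/33·R3.
R2 ← R2 + 40/33·R3.
Row 4 reduces to 0 = 3/2, a contradiction. The system is inconsistent.

no solution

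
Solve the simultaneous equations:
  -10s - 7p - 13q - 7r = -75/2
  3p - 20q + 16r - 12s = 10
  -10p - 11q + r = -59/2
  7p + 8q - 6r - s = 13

Row-reduce the augmented matrix:
R1 ← R1 / (-7).
R2 ← R2 − 3·R1.
R3 ← R3 + 10·R1.
R4 ← R4 − 7·R1.
R2 ← R2 / (-179/7).
R1 ← R1 − 13/7·R2.
R3 ← R3 − 53/7·R2.
R4 ← R4 + 5·R2.
R3 ← R3 / (2658/179).
R1 ← R1 − 348/179·R3.
R2 ← R2 + 91/179·R3.
R4 ← R4 + 2782/179·R3.
R4 ← R4 / (2777/1329).
R1 ← R1 + 440/443·R4.
R2 ← R2 − 1277/1329·R4.
R3 ← R3 − 847/1329·R4.
Reading off the reduced rows gives p = 2, q = 1, r = 3/2, s = 0.

p = 2, q = 1, r = 3/2, s = 0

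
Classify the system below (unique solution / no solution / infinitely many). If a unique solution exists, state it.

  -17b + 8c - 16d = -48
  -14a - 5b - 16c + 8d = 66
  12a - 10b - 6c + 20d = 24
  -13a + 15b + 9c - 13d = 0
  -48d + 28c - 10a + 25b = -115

no solution

Row-reduce:
Swap R1 and R2.
R1 ← R1 / (-14).
R3 ← R3 − 12·R1.
R4 ← R4 + 13·R1.
R5 ← R5 + 10·R1.
R2 ← R2 / (-17).
R1 ← R1 − 5/14·R2.
R3 ← R3 + 100/7·R2.
R4 ← R4 − 275/14·R2.
R5 ← R5 − 200/7·R2.
R3 ← R3 / (-3146/119).
R1 ← R1 − 156/119·R3.
R2 ← R2 + 8/17·R3.
R4 ← R4 − 3939/119·R3.
R5 ← R5 − 6292/119·R3.
R4 ← R4 / (127/11).
R1 ← R1 − 12/11·R4.
R2 ← R2 − 32/143·R4.
R3 ← R3 + 218/143·R4.
Row 5 reduces to 0 = -1, a contradiction. The system is inconsistent.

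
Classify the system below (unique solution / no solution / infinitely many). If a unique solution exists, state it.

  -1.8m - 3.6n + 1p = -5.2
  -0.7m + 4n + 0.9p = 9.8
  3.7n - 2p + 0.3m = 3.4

m = 0, n = 2, p = 2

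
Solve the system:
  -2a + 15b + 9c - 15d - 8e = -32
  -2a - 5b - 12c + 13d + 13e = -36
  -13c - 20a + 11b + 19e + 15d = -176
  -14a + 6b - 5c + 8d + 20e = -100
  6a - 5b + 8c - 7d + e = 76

Row-reduce:
R1 ← R1 / (-2).
R2 ← R2 + 2·R1.
R3 ← R3 + 20·R1.
R4 ← R4 + 14·R1.
R5 ← R5 − 6·R1.
R2 ← R2 / (-20).
R1 ← R1 + 15/2·R2.
R3 ← R3 + 139·R2.
R4 ← R4 + 99·R2.
R5 ← R5 − 40·R2.
R3 ← R3 / (859/20).
R1 ← R1 − 27/8·R3.
R2 ← R2 − 21/20·R3.
R4 ← R4 − 719/20·R3.
R5 ← R5 + 7·R3.
R4 ← R4 / (-708/859).
R1 ← R1 + 579/859·R4.
R2 ← R2 + 581/859·R4.
R3 ← R3 + 592/859·R4.
R5 ← R5 + 708/859·R4.
Rank is 4 with 5 unknowns, leaving e free.

infinitely many solutions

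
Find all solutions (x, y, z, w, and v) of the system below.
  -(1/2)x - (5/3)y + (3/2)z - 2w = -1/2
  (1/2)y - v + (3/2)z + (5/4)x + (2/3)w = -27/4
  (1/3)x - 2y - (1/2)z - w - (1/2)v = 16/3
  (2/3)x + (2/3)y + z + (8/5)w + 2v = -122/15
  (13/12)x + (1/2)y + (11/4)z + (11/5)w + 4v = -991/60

Row-reduce:
R1 ← R1 / (-1/2).
R2 ← R2 − 5/4·R1.
R3 ← R3 − 1/3·R1.
R4 ← R4 − 2/3·R1.
R5 ← R5 − 13/12·R1.
R2 ← R2 / (-11/3).
R1 ← R1 − 10/3·R2.
R3 ← R3 + 28/9·R2.
R4 ← R4 + 14/9·R2.
R5 ← R5 + 28/9·R2.
R3 ← R3 / (-87/22).
R1 ← R1 − 39/22·R3.
R2 ← R2 + 63/44·R3.
R4 ← R4 − 17/22·R3.
R5 ← R5 − 17/11·R3.
R4 ← R4 / (4049/3915).
R1 ← R1 − 173/261·R4.
R2 ← R2 − 121/174·R4.
R3 ← R3 + 266/783·R4.
R5 ← R5 − 8098/3915·R4.
Rank is 4 with 5 unknowns, leaving v free.

infinitely many solutions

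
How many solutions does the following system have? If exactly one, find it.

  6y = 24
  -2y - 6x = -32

x = 4, y = 4

Row-reduce the augmented matrix:
Swap R1 and R2.
R1 ← R1 / (-6).
R2 ← R2 / (6).
R1 ← R1 − 1/3·R2.
Reading off the reduced rows gives x = 4, y = 4.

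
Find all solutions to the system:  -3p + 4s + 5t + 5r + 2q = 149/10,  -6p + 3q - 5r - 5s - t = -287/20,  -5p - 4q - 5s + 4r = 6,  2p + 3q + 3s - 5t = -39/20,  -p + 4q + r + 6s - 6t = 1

Row-reduce the augmented matrix:
R1 ← R1 / (-3).
R2 ← R2 + 6·R1.
R3 ← R3 + 5·R1.
R4 ← R4 − 2·R1.
R5 ← R5 + 1·R1.
R2 ← R2 / (-1).
R1 ← R1 + 2/3·R2.
R3 ← R3 + 22/3·R2.
R4 ← R4 − 13/3·R2.
R5 ← R5 − 10/3·R2.
R3 ← R3 / (317/3).
R1 ← R1 − 25/3·R3.
R2 ← R2 − 15·R3.
R4 ← R4 + 185/3·R3.
R5 ← R5 + 152/3·R3.
R4 ← R4 / (-583/317).
R1 ← R1 − 233/317·R4.
R2 ← R2 − 356/317·R4.
R3 ← R3 − 251/317·R4.
R5 ← R5 − 460/317·R4.
R5 ← R5 / (-8901/583).
R1 ← R1 + 1681/583·R5.
R2 ← R2 + 2108/583·R5.
R3 ← R3 + 1388/583·R5.
R4 ← R4 − 2257/583·R5.
Reading off the reduced rows gives p = 0, q = -1/4, r = 2, s = 3/5, t = 3/5.

p = 0, q = -1/4, r = 2, s = 3/5, t = 3/5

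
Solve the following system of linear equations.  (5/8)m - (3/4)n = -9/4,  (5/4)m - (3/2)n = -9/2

infinitely many solutions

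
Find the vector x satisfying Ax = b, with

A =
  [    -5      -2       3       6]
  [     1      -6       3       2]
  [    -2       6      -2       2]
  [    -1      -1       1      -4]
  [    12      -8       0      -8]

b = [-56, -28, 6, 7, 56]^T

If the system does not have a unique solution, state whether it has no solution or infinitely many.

Row-reduce the augmented matrix:
R1 ← R1 / (-5).
R2 ← R2 − 1·R1.
R3 ← R3 + 2·R1.
R4 ← R4 + 1·R1.
R5 ← R5 − 12·R1.
R2 ← R2 / (-32/5).
R1 ← R1 − 2/5·R2.
R3 ← R3 − 34/5·R2.
R4 ← R4 + 3/5·R2.
R5 ← R5 + 64/5·R2.
R3 ← R3 / (5/8).
R1 ← R1 + 3/8·R3.
R2 ← R2 + 9/16·R3.
R4 ← R4 − 1/16·R3.
R4 ← R4 / (-29/5).
R1 ← R1 − 4/5·R4.
R2 ← R2 − 11/5·R4.
R3 ← R3 − 24/5·R4.
R5 reduces to 0 = 0, so the extra equation is consistent.
Reading off the reduced rows gives x_1 = 4, x_2 = 3, x_3 = -2, x_4 = -4.

x_1 = 4, x_2 = 3, x_3 = -2, x_4 = -4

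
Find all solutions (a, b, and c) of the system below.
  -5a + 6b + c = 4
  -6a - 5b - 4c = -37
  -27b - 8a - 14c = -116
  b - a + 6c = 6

no solution

Row-reduce:
R1 ← R1 / (-5).
R2 ← R2 + 6·R1.
R3 ← R3 + 8·R1.
R4 ← R4 + 1·R1.
R2 ← R2 / (-61/5).
R1 ← R1 + 6/5·R2.
R3 ← R3 + 183/5·R2.
R4 ← R4 + 1/5·R2.
Swap R3 and R4.
R3 ← R3 / (359/61).
R1 ← R1 − 19/61·R3.
R2 ← R2 − 26/61·R3.
Row 4 reduces to 0 = 3, a contradiction. The system is inconsistent.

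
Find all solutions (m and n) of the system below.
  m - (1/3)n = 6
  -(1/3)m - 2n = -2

m = 6, n = 0

From equation 1: m = 6 + 1/3·n.
Substitute into equation 2 and solve: n = 0.
Then m = 6.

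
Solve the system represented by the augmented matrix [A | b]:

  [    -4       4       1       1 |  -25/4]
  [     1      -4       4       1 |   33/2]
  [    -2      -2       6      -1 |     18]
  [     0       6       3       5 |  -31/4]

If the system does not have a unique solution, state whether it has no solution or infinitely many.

x_1 = 0, x_2 = -2, x_3 = 9/4, x_4 = -1/2

Row-reduce the augmented matrix:
R1 ← R1 / (-4).
R2 ← R2 − 1·R1.
R3 ← R3 + 2·R1.
R2 ← R2 / (-3).
R1 ← R1 + 1·R2.
R3 ← R3 + 4·R2.
R4 ← R4 − 6·R2.
R3 ← R3 / (-1/6).
R1 ← R1 + 5/3·R3.
R2 ← R2 + 17/12·R3.
R4 ← R4 − 23/2·R3.
R4 ← R4 / (-211).
R1 ← R1 − 31·R4.
R2 ← R2 − 53/2·R4.
R3 ← R3 − 19·R4.
Reading off the reduced rows gives x_1 = 0, x_2 = -2, x_3 = 9/4, x_4 = -1/2.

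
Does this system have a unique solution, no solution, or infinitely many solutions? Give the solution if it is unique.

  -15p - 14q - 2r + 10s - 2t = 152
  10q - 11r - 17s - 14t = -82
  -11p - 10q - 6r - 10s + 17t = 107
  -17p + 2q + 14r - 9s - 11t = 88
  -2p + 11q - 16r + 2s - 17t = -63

Row-reduce the augmented matrix:
R1 ← R1 / (-15).
R3 ← R3 + 11·R1.
R4 ← R4 + 17·R1.
R5 ← R5 + 2·R1.
R2 ← R2 / (10).
R1 ← R1 − 14/15·R2.
R3 ← R3 − 4/15·R2.
R4 ← R4 − 268/15·R2.
R5 ← R5 − 193/15·R2.
R3 ← R3 / (-106/25).
R1 ← R1 − 29/25·R3.
R2 ← R2 + 11/10·R3.
R4 ← R4 − 898/25·R3.
R5 ← R5 + 79/50·R3.
R4 ← R4 / (-7047/53).
R1 ← R1 + 196/53·R4.
R2 ← R2 − 142/53·R4.
R3 ← R3 − 211/53·R4.
R5 ← R5 − 1528/53·R4.
R5 ← R5 / (913205/28188).
R1 ← R1 − 23993/14094·R5.
R2 ← R2 + 77335/28188·R5.
R3 ← R3 − 11599/14094·R5.
R4 ← R4 + 9322/7047·R5.
Reading off the reduced rows gives p = -6, q = -4, r = 1, s = 1, t = 1.

p = -6, q = -4, r = 1, s = 1, t = 1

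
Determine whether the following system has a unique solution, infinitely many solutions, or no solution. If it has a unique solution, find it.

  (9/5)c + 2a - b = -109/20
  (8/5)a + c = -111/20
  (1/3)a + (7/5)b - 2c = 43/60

Row-reduce the augmented matrix:
R1 ← R1 / (2).
R2 ← R2 − 8/5·R1.
R3 ← R3 − 1/3·R1.
R2 ← R2 / (4/5).
R1 ← R1 + 1/2·R2.
R3 ← R3 − 47/30·R2.
R3 ← R3 / (-863/600).
R1 ← R1 − 5/8·R3.
R2 ← R2 + 11/20·R3.
Reading off the reduced rows gives a = -7/4, b = -3, c = -11/4.

a = -7/4, b = -3, c = -11/4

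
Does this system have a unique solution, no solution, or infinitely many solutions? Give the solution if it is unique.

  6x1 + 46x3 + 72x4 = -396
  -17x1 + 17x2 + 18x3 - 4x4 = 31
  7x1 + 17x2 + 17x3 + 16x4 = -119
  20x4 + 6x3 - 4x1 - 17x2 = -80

Row-reduce:
R1 ← R1 / (6).
R2 ← R2 + 17·R1.
R3 ← R3 − 7·R1.
R4 ← R4 + 4·R1.
R2 ← R2 / (17).
R3 ← R3 − 17·R2.
R4 ← R4 + 17·R2.
R3 ← R3 / (-185).
R1 ← R1 − 23/3·R3.
R2 ← R2 − 445/51·R3.
R4 ← R4 − 185·R3.
Row 4 reduces to 0 = -1, a contradiction. The system is inconsistent.

no solution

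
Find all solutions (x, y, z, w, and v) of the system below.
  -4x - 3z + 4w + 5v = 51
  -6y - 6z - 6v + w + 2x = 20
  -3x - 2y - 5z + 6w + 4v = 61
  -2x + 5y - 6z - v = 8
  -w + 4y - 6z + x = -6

x = -6, y = -4, z = -3, w = 2, v = 2

Row-reduce the augmented matrix:
R1 ← R1 / (-4).
R2 ← R2 − 2·R1.
R3 ← R3 + 3·R1.
R4 ← R4 + 2·R1.
R5 ← R5 − 1·R1.
R2 ← R2 / (-6).
R3 ← R3 + 2·R2.
R4 ← R4 − 5·R2.
R5 ← R5 − 4·R2.
R3 ← R3 / (-1/4).
R1 ← R1 − 3/4·R3.
R2 ← R2 − 5/4·R3.
R4 ← R4 + 43/4·R3.
R5 ← R5 + 47/4·R3.
R4 ← R4 / (-171/2).
R1 ← R1 − 5·R4.
R2 ← R2 − 19/2·R4.
R3 ← R3 + 8·R4.
R5 ← R5 + 92·R4.
R5 ← R5 / (2455/513).
R1 ← R1 + 481/513·R5.
R2 ← R2 − 5/27·R5.
R3 ← R3 − 325/513·R5.
R4 ← R4 − 404/513·R5.
Reading off the reduced rows gives x = -6, y = -4, z = -3, w = 2, v = 2.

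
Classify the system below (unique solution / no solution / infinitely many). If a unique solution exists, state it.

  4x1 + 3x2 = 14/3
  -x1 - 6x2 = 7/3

x1 = 5/3, x2 = -2/3

Row-reduce the augmented matrix:
R1 ← R1 / (4).
R2 ← R2 + 1·R1.
R2 ← R2 / (-21/4).
R1 ← R1 − 3/4·R2.
Reading off the reduced rows gives x1 = 5/3, x2 = -2/3.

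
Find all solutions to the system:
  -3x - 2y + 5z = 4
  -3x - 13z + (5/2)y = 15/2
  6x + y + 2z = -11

Row-reduce:
R1 ← R1 / (-3).
R2 ← R2 + 3·R1.
R3 ← R3 − 6·R1.
R2 ← R2 / (9/2).
R1 ← R1 − 2/3·R2.
R3 ← R3 + 3·R2.
Row 3 reduces to 0 = -2/3, a contradiction. The system is inconsistent.

no solution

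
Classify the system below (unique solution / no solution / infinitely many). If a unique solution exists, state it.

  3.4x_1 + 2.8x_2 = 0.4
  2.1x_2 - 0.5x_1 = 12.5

Row-reduce the augmented matrix:
R1 ← R1 / (17/5).
R2 ← R2 + 1/2·R1.
R2 ← R2 / (427/170).
R1 ← R1 − 14/17·R2.
Reading off the reduced rows gives x_1 = -4, x_2 = 5.

x_1 = -4, x_2 = 5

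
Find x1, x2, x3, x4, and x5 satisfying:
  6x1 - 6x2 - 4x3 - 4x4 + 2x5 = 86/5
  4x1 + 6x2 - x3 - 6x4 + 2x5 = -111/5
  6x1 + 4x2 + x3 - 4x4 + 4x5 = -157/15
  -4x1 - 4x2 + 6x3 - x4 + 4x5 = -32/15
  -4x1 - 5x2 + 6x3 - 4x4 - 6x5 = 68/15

Row-reduce the augmented matrix:
R1 ← R1 / (6).
R2 ← R2 − 4·R1.
R3 ← R3 − 6·R1.
R4 ← R4 + 4·R1.
R5 ← R5 + 4·R1.
R2 ← R2 / (10).
R1 ← R1 + 1·R2.
R3 ← R3 − 10·R2.
R4 ← R4 + 8·R2.
R5 ← R5 + 9·R2.
R3 ← R3 / (10/3).
R1 ← R1 + 1/2·R3.
R2 ← R2 − 1/6·R3.
R4 ← R4 − 14/3·R3.
R5 ← R5 − 29/6·R3.
R4 ← R4 / (-11).
R1 ← R1 + 1/2·R4.
R2 ← R2 + 1/2·R4.
R3 ← R3 − 1·R4.
R5 ← R5 + 29/2·R4.
R5 ← R5 / (-124/11).
R1 ← R1 − 23/55·R5.
R2 ← R2 + 2/11·R5.
R3 ← R3 − 42/55·R5.
R4 ← R4 + 4/11·R5.
Reading off the reduced rows gives x1 = 2, x2 = -8/3, x3 = 1/5, x4 = 2, x5 = -1.

x1 = 2, x2 = -8/3, x3 = 1/5, x4 = 2, x5 = -1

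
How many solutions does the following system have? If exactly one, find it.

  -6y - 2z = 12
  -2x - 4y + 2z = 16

Row-reduce:
Swap R1 and R2.
R1 ← R1 / (-2).
R2 ← R2 / (-6).
R1 ← R1 − 2·R2.
Rank is 2 with 3 unknowns, leaving z free.

infinitely many solutions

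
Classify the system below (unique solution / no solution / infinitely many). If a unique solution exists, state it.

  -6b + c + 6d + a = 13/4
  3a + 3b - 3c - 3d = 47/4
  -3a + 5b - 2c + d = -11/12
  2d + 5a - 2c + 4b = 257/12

Row-reduce the augmented matrix:
R2 ← R2 − 3·R1.
R3 ← R3 + 3·R1.
R4 ← R4 − 5·R1.
R2 ← R2 / (21).
R1 ← R1 + 6·R2.
R3 ← R3 + 13·R2.
R4 ← R4 − 34·R2.
R3 ← R3 / (-19/7).
R1 ← R1 + 5/7·R3.
R2 ← R2 + 2/7·R3.
R4 ← R4 − 19/7·R3.
R4 ← R4 / (12).
R1 ← R1 + 30/19·R4.
R2 ← R2 + 31/19·R4.
R3 ← R3 + 42/19·R4.
Reading off the reduced rows gives a = 11/4, b = 2/3, c = -3/2, d = 1.

a = 11/4, b = 2/3, c = -3/2, d = 1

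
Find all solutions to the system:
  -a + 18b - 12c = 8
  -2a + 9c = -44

infinitely many solutions

Row-reduce:
R1 ← R1 / (-1).
R2 ← R2 + 2·R1.
R2 ← R2 / (-36).
R1 ← R1 + 18·R2.
Rank is 2 with 3 unknowns, leaving c free.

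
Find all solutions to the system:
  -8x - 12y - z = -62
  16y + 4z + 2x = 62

infinitely many solutions

Row-reduce:
R1 ← R1 / (-8).
R2 ← R2 − 2·R1.
R2 ← R2 / (13).
R1 ← R1 − 3/2·R2.
Rank is 2 with 3 unknowns, leaving z free.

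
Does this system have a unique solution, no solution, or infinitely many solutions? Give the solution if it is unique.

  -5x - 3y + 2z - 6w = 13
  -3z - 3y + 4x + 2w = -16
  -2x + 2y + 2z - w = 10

Row-reduce:
R1 ← R1 / (-5).
R2 ← R2 − 4·R1.
R3 ← R3 + 2·R1.
R2 ← R2 / (-27/5).
R1 ← R1 − 3/5·R2.
R3 ← R3 − 16/5·R2.
R3 ← R3 / (10/27).
R1 ← R1 + 5/9·R3.
R2 ← R2 − 7/27·R3.
Rank is 3 with 4 unknowns, leaving w free.

infinitely many solutions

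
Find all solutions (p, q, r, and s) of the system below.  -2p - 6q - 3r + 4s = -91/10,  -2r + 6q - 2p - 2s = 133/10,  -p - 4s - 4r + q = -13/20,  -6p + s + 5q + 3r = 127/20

p = 1, q = 11/4, r = -1, s = 8/5

Row-reduce the augmented matrix:
R1 ← R1 / (-2).
R2 ← R2 + 2·R1.
R3 ← R3 + 1·R1.
R4 ← R4 + 6·R1.
R2 ← R2 / (12).
R1 ← R1 − 3·R2.
R3 ← R3 − 4·R2.
R4 ← R4 − 23·R2.
R3 ← R3 / (-17/6).
R1 ← R1 − 5/4·R3.
R2 ← R2 − 1/12·R3.
R4 ← R4 − 121/12·R3.
R4 ← R4 / (-467/34).
R1 ← R1 + 77/34·R4.
R2 ← R2 + 21/34·R4.
R3 ← R3 − 24/17·R4.
Reading off the reduced rows gives p = 1, q = 11/4, r = -1, s = 8/5.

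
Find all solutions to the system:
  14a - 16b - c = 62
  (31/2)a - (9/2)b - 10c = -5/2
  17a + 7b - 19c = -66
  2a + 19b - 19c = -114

no solution

Row-reduce:
R1 ← R1 / (14).
R2 ← R2 − 31/2·R1.
R3 ← R3 − 17·R1.
R4 ← R4 − 2·R1.
R2 ← R2 / (185/14).
R1 ← R1 + 8/7·R2.
R3 ← R3 − 185/7·R2.
R4 ← R4 − 149/7·R2.
Swap R3 and R4.
R3 ← R3 / (-1677/370).
R1 ← R1 + 311/370·R3.
R2 ← R2 + 249/370·R3.
Row 4 reduces to 0 = 1, a contradiction. The system is inconsistent.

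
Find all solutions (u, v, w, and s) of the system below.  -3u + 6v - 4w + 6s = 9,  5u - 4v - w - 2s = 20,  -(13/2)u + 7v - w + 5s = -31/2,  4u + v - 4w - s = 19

Row-reduce:
R1 ← R1 / (-3).
R2 ← R2 − 5·R1.
R3 ← R3 + 13/2·R1.
R4 ← R4 − 4·R1.
R2 ← R2 / (6).
R1 ← R1 + 2·R2.
R3 ← R3 + 6·R2.
R4 ← R4 − 9·R2.
Swap R3 and R4.
R3 ← R3 / (13/6).
R1 ← R1 + 11/9·R3.
R2 ← R2 + 23/18·R3.
Rank is 3 with 4 unknowns, leaving s free.

infinitely many solutions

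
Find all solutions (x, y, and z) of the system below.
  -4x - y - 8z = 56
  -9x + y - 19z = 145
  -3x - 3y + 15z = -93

x = -3, y = 4, z = -6

Row-reduce the augmented matrix:
R1 ← R1 / (-4).
R2 ← R2 + 9·R1.
R3 ← R3 + 3·R1.
R2 ← R2 / (13/4).
R1 ← R1 − 1/4·R2.
R3 ← R3 + 9/4·R2.
R3 ← R3 / (264/13).
R1 ← R1 − 27/13·R3.
R2 ← R2 + 4/13·R3.
Reading off the reduced rows gives x = -3, y = 4, z = -6.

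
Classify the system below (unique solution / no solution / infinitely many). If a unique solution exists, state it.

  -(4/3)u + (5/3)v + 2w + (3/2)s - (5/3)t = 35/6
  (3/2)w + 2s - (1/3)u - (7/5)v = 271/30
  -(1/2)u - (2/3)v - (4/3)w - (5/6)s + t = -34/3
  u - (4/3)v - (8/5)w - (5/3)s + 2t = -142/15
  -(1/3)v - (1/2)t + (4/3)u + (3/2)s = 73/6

Row-reduce the augmented matrix:
R1 ← R1 / (-4/3).
R2 ← R2 + 1/3·R1.
R3 ← R3 + 1/2·R1.
R4 ← R4 − 1·R1.
R5 ← R5 − 4/3·R1.
R2 ← R2 / (-109/60).
R1 ← R1 + 5/4·R2.
R3 ← R3 + 31/24·R2.
R4 ← R4 + 1/12·R2.
R5 ← R5 − 4/3·R2.
R3 ← R3 / (-3655/1308).
R1 ← R1 + 477/218·R3.
R2 ← R2 + 60/109·R3.
R4 ← R4 + 159/1090·R3.
R5 ← R5 − 298/109·R3.
R4 ← R4 / (-26482/54825).
R1 ← R1 + 897/3655·R4.
R2 ← R2 + 573/1462·R4.
R3 ← R3 − 3337/3655·R4.
R5 ← R5 − 6201/3655·R4.
R5 ← R5 / (140039/79446).
R1 ← R1 + 5472/13241·R5.
R2 ← R2 + 13610/13241·R5.
R3 ← R3 − 10260/13241·R5.
R4 ← R4 + 18134/13241·R5.
Reading off the reduced rows gives u = 5, v = -3, w = 3, s = 1, t = -6.

u = 5, v = -3, w = 3, s = 1, t = -6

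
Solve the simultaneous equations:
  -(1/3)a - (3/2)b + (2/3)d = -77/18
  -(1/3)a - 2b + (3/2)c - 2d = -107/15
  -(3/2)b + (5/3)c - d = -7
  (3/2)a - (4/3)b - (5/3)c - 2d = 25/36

a = -1/2, b = 8/3, c = -11/5, d = -2/3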